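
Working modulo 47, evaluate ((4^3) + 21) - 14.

24

(4)^3 ≡ 17 (mod 47)
17 + 21 = 38
38 - 14 = 24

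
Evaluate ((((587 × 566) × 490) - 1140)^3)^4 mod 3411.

587 × 566 = 332242 ≡ 1375 (mod 3411)
1375 × 490 = 673750 ≡ 1783 (mod 3411)
1783 - 1140 = 643
(643)^3 ≡ 1189 (mod 3411)
(1189)^4 ≡ 2980 (mod 3411)

2980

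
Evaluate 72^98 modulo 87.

98 in binary is 1100010, i.e. 98 = 64 + 32 + 2.
72^1 ≡ 72 (mod 87)
72^2 ≡ 72^2 = 5184 ≡ 51 (mod 87)
72^4 ≡ 51^2 = 2601 ≡ 78 (mod 87)
72^8 ≡ 78^2 = 6084 ≡ 81 (mod 87)
72^16 ≡ 81^2 = 6561 ≡ 36 (mod 87)
72^32 ≡ 36^2 = 1296 ≡ 78 (mod 87)
72^64 ≡ 78^2 = 6084 ≡ 81 (mod 87)
72^98 = 72^64 * 72^32 * 72^2 ≡ 81 * 78 * 51 (mod 87).
Accumulate the product:
81 * 78 = 6318 ≡ 54
54 * 51 = 2754 ≡ 57

57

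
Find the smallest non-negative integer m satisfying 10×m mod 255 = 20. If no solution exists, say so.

2

gcd(10, 255) = 5, and 5 | 20, so solutions exist.
Divide through by 5: 2×m = 4 (mod 51).
2⁻¹ ≡ 26 (mod 51).
m ≡ 26×4 ≡ 2 (mod 51).
The smallest non-negative solution is m = 2.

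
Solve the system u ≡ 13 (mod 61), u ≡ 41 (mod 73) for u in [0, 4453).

1355

61⁻¹ mod 73: 61×6 ≡ 1 (mod 73), so 61⁻¹ ≡ 6.
u = 13 + 61×((41 − 13)×6 mod 73) = 13 + 61×22 = 1355.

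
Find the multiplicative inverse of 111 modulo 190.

101

190 = 1·111 + 79
111 = 1·79 + 32
79 = 2·32 + 15
32 = 2·15 + 2
15 = 7·2 + 1
2 = 2·1 + 0
gcd(111, 190) = 1, so the inverse exists.
Bézout: 1 = 52·190 − 89·111.
So 111⁻¹ ≡ −89 ≡ 101 (mod 190).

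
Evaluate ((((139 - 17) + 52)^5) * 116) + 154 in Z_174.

139 - 17 = 122
122 + 52 = 174 ≡ 0 (mod 174)
(0)^5 ≡ 0 (mod 174)
0 * 116 = 0
0 + 154 = 154

154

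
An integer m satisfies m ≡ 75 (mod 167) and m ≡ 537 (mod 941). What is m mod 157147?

23121

167⁻¹ mod 941: 167×648 ≡ 1 (mod 941), so 167⁻¹ ≡ 648.
m = 75 + 167×((537 − 75)×648 mod 941) = 75 + 167×138 = 23121.
Check: 23121 mod 167 = 75, 23121 mod 941 = 537. ✓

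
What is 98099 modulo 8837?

892

98099 = 11×8837 + 892, so 98099 ≡ 892 (mod 8837).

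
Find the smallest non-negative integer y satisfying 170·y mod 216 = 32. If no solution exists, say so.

4

gcd(170, 216) = 2, and 2 | 32, so solutions exist.
Divide through by 2: 85·y ≡ 16 mod 108.
85⁻¹ ≡ 61 (mod 108).
y ≡ 61·16 ≡ 4 (mod 108).
The smallest non-negative solution is y = 4.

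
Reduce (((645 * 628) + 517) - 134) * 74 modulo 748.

502

645 * 628 = 405060 ≡ 392 (mod 748)
392 + 517 = 909 ≡ 161 (mod 748)
161 - 134 = 27
27 * 74 = 1998 ≡ 502 (mod 748)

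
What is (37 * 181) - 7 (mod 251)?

37 * 181 = 6697 ≡ 171 (mod 251)
171 - 7 = 164

164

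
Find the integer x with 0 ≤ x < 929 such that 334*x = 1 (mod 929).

420

By the extended Euclidean algorithm:
929 = 2·334 + 261
334 = 1·261 + 73
261 = 3·73 + 42
73 = 1·42 + 31
42 = 1·31 + 11
31 = 2·11 + 9
11 = 1·9 + 2
9 = 4·2 + 1
2 = 2·1 + 0
gcd(334, 929) = 1, so the inverse exists.
Back-substitute for 1:
1 = 1·9 − 4·2
  = −4·11 + 5·9
  = 5·31 − 14·11
  = −14·42 + 19·31
  = 19·73 − 33·42
  = −33·261 + 118·73
  = 118·334 − 151·261
  = −151·929 + 420·334
So 334⁻¹ ≡ 420 (mod 929).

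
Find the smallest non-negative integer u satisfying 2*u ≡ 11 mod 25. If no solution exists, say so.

18

gcd(2, 25) = 1, so a unique solution mod 25 exists.
2⁻¹ ≡ 13 (mod 25).
u ≡ 13*11 ≡ 18 (mod 25).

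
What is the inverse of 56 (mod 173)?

Run the extended Euclidean algorithm:
173 = 3×56 + 5
56 = 11×5 + 1
5 = 5×1 + 0
gcd(56, 173) = 1, so the inverse exists.
Back-substitute for 1:
1 = 1×56 − 11×5
  = −11×173 + 34×56
So 56⁻¹ ≡ 34 (mod 173).

34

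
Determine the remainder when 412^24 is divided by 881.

753

By square-and-multiply:
24 in binary is 11000, i.e. 24 = 16 + 8.
412^1 ≡ 412 (mod 881)
412^2 ≡ 412^2 = 169744 ≡ 592 (mod 881)
412^4 ≡ 592^2 = 350464 ≡ 707 (mod 881)
412^8 ≡ 707^2 = 499849 ≡ 322 (mod 881)
412^16 ≡ 322^2 = 103684 ≡ 607 (mod 881)
412^24 = 412^16 * 412^8 ≡ 607 * 322 (mod 881).
607 * 322 = 195454 ≡ 753 (mod 881).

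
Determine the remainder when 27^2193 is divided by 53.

27^1 ≡ 27 (mod 53)
27^2 ≡ 27^2 = 729 ≡ 40 (mod 53)
27^4 ≡ 40^2 = 1600 ≡ 10 (mod 53)
27^8 ≡ 10^2 = 100 ≡ 47 (mod 53)
27^16 ≡ 47^2 = 2209 ≡ 36 (mod 53)
27^32 ≡ 36^2 = 1296 ≡ 24 (mod 53)
27^64 ≡ 24^2 = 576 ≡ 46 (mod 53)
27^128 ≡ 46^2 = 2116 ≡ 49 (mod 53)
27^256 ≡ 49^2 = 2401 ≡ 16 (mod 53)
27^512 ≡ 16^2 = 256 ≡ 44 (mod 53)
27^1024 ≡ 44^2 = 1936 ≡ 28 (mod 53)
27^2048 ≡ 28^2 = 784 ≡ 42 (mod 53)
27^2193 = 27^2048 · 27^128 · 27^16 · 27^1 ≡ 42 · 49 · 36 · 27 (mod 53).
Accumulate the product:
42 · 49 = 2058 ≡ 44
44 · 36 = 1584 ≡ 47
47 · 27 = 1269 ≡ 50

50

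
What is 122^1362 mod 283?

225

1362 in binary is 10101010010, i.e. 1362 = 1024 + 256 + 64 + 16 + 2.
122^1 ≡ 122 (mod 283)
122^2 ≡ 122^2 = 14884 ≡ 168 (mod 283)
122^4 ≡ 168^2 = 28224 ≡ 207 (mod 283)
122^8 ≡ 207^2 = 42849 ≡ 116 (mod 283)
122^16 ≡ 116^2 = 13456 ≡ 155 (mod 283)
122^32 ≡ 155^2 = 24025 ≡ 253 (mod 283)
122^64 ≡ 253^2 = 64009 ≡ 51 (mod 283)
122^128 ≡ 51^2 = 2601 ≡ 54 (mod 283)
122^256 ≡ 54^2 = 2916 ≡ 86 (mod 283)
122^512 ≡ 86^2 = 7396 ≡ 38 (mod 283)
122^1024 ≡ 38^2 = 1444 ≡ 29 (mod 283)
122^1362 = 122^1024 · 122^256 · 122^64 · 122^16 · 122^2 ≡ 29 · 86 · 51 · 155 · 168 (mod 283).
Accumulate the product:
29 · 86 = 2494 ≡ 230
230 · 51 = 11730 ≡ 127
127 · 155 = 19685 ≡ 158
158 · 168 = 26544 ≡ 225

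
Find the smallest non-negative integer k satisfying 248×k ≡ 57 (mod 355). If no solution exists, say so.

99

gcd(248, 355) = 1, so a unique solution mod 355 exists.
248⁻¹ ≡ 282 (mod 355).
k ≡ 282×57 ≡ 99 (mod 355).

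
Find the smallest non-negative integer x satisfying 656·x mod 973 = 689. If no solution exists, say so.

gcd(656, 973) = 1, so a unique solution mod 973 exists.
656⁻¹ ≡ 752 (mod 973).
x ≡ 752·689 ≡ 492 (mod 973).

492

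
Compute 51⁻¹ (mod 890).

Run the extended Euclidean algorithm:
890 = 17·51 + 23
51 = 2·23 + 5
23 = 4·5 + 3
5 = 1·3 + 2
3 = 1·2 + 1
2 = 2·1 + 0
gcd(51, 890) = 1, so the inverse exists.
Bézout: 1 = 20·890 − 349·51.
So 51⁻¹ ≡ −349 ≡ 541 (mod 890).

541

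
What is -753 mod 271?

-753 = -3×271 + 60, so -753 ≡ 60 (mod 271).

60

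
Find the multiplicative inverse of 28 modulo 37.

4

Run the extended Euclidean algorithm:
37 = 1·28 + 9
28 = 3·9 + 1
9 = 9·1 + 0
gcd(28, 37) = 1, so the inverse exists.
Bézout: 1 = −3·37 + 4·28.
So 28⁻¹ ≡ 4 (mod 37).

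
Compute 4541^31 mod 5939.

Compute successive squares:
31 in binary is 11111, i.e. 31 = 16 + 8 + 4 + 2 + 1.
4541^1 ≡ 4541 (mod 5939)
4541^2 ≡ 4541^2 = 20620681 ≡ 473 (mod 5939)
4541^4 ≡ 473^2 = 223729 ≡ 3986 (mod 5939)
4541^8 ≡ 3986^2 = 15888196 ≡ 1371 (mod 5939)
4541^16 ≡ 1371^2 = 1879641 ≡ 2917 (mod 5939)
4541^31 = 4541^16 · 4541^8 · 4541^4 · 4541^2 · 4541^1 ≡ 2917 · 1371 · 3986 · 473 · 4541 (mod 5939).
Accumulate the product:
2917 · 1371 = 3999207 ≡ 2260
2260 · 3986 = 9008360 ≡ 4836
4836 · 473 = 2287428 ≡ 913
913 · 4541 = 4145933 ≡ 511

511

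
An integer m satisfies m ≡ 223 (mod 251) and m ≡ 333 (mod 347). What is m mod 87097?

251⁻¹ mod 347: 251*300 ≡ 1 (mod 347), so 251⁻¹ ≡ 300.
m = 223 + 251*((333 − 223)*300 mod 347) = 223 + 251*35 = 9008.
Check: 9008 mod 251 = 223, 9008 mod 347 = 333. ✓

9008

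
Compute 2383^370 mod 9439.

7885

Compute successive squares:
370 in binary is 101110010, i.e. 370 = 256 + 64 + 32 + 16 + 2.
2383^1 ≡ 2383 (mod 9439)
2383^2 ≡ 2383^2 = 5678689 ≡ 5850 (mod 9439)
2383^4 ≡ 5850^2 = 34222500 ≡ 6125 (mod 9439)
2383^8 ≡ 6125^2 = 37515625 ≡ 5039 (mod 9439)
2383^16 ≡ 5039^2 = 25391521 ≡ 611 (mod 9439)
2383^32 ≡ 611^2 = 373321 ≡ 5200 (mod 9439)
2383^64 ≡ 5200^2 = 27040000 ≡ 6704 (mod 9439)
2383^128 ≡ 6704^2 = 44943616 ≡ 4537 (mod 9439)
2383^256 ≡ 4537^2 = 20584369 ≡ 7349 (mod 9439)
2383^370 = 2383^256 × 2383^64 × 2383^32 × 2383^16 × 2383^2 ≡ 7349 × 6704 × 5200 × 611 × 5850 (mod 9439).
Accumulate the product:
7349 × 6704 = 49267696 ≡ 5555
5555 × 5200 = 28886000 ≡ 2660
2660 × 611 = 1625260 ≡ 1752
1752 × 5850 = 10249200 ≡ 7885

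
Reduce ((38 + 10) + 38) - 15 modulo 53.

38 + 10 = 48
48 + 38 = 86 ≡ 33 (mod 53)
33 - 15 = 18

18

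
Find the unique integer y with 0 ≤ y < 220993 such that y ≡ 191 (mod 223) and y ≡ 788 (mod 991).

21599

223⁻¹ mod 991: 223*40 ≡ 1 (mod 991), so 223⁻¹ ≡ 40.
y = 191 + 223*((788 − 191)*40 mod 991) = 191 + 223*96 = 21599.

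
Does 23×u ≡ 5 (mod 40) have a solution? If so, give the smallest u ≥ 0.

gcd(23, 40) = 1, so a unique solution mod 40 exists.
23⁻¹ ≡ 7 (mod 40).
u ≡ 7×5 ≡ 35 (mod 40).

35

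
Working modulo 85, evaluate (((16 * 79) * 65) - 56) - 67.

16 * 79 = 1264 ≡ 74 (mod 85)
74 * 65 = 4810 ≡ 50 (mod 85)
50 - 56 = -6 ≡ 79 (mod 85)
79 - 67 = 12

12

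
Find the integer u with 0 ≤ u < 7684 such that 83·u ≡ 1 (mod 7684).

1759

By the extended Euclidean algorithm:
7684 = 92·83 + 48
83 = 1·48 + 35
48 = 1·35 + 13
35 = 2·13 + 9
13 = 1·9 + 4
9 = 2·4 + 1
4 = 4·1 + 0
gcd(83, 7684) = 1, so the inverse exists.
Back-substitute for 1:
1 = 1·9 − 2·4
  = −2·13 + 3·9
  = 3·35 − 8·13
  = −8·48 + 11·35
  = 11·83 − 19·48
  = −19·7684 + 1759·83
So 83⁻¹ ≡ 1759 (mod 7684).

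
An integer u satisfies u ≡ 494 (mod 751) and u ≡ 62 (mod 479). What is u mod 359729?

751⁻¹ mod 479: 751·199 ≡ 1 (mod 479), so 751⁻¹ ≡ 199.
u = 494 + 751·((62 − 494)·199 mod 479) = 494 + 751·252 = 189746.
Check: 189746 mod 751 = 494, 189746 mod 479 = 62. ✓

189746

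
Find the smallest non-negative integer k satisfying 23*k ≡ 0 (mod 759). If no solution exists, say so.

0

gcd(23, 759) = 23, and 23 | 0, so solutions exist.
Divide through by 23: 1*k = 0 (mod 33).
1⁻¹ ≡ 1 (mod 33).
k ≡ 1*0 ≡ 0 (mod 33).
The smallest non-negative solution is k = 0.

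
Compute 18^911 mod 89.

40

By square-and-multiply:
18^1 ≡ 18 (mod 89)
18^2 ≡ 18^2 = 324 ≡ 57 (mod 89)
18^4 ≡ 57^2 = 3249 ≡ 45 (mod 89)
18^8 ≡ 45^2 = 2025 ≡ 67 (mod 89)
18^16 ≡ 67^2 = 4489 ≡ 39 (mod 89)
18^32 ≡ 39^2 = 1521 ≡ 8 (mod 89)
18^64 ≡ 8^2 = 64 (mod 89)
18^128 ≡ 64^2 = 4096 ≡ 2 (mod 89)
18^256 ≡ 2^2 = 4 (mod 89)
18^512 ≡ 4^2 = 16 (mod 89)
18^911 = 18^512 · 18^256 · 18^128 · 18^8 · 18^4 · 18^2 · 18^1 ≡ 16 · 4 · 2 · 67 · 45 · 57 · 18 (mod 89).
Accumulate the product:
16 · 4 = 64
64 · 2 = 128 ≡ 39
39 · 67 = 2613 ≡ 32
32 · 45 = 1440 ≡ 16
16 · 57 = 912 ≡ 22
22 · 18 = 396 ≡ 40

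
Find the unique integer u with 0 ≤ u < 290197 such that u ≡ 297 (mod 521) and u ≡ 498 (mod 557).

521⁻¹ mod 557: 521×263 ≡ 1 (mod 557), so 521⁻¹ ≡ 263.
u = 297 + 521×((498 − 297)×263 mod 557) = 297 + 521×505 = 263402.

263402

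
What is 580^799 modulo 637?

799 in binary is 1100011111, i.e. 799 = 512 + 256 + 16 + 8 + 4 + 2 + 1.
580^1 ≡ 580 (mod 637)
580^2 ≡ 580^2 = 336400 ≡ 64 (mod 637)
580^4 ≡ 64^2 = 4096 ≡ 274 (mod 637)
580^8 ≡ 274^2 = 75076 ≡ 547 (mod 637)
580^16 ≡ 547^2 = 299209 ≡ 456 (mod 637)
580^32 ≡ 456^2 = 207936 ≡ 274 (mod 637)
580^64 ≡ 274^2 = 75076 ≡ 547 (mod 637)
580^128 ≡ 547^2 = 299209 ≡ 456 (mod 637)
580^256 ≡ 456^2 = 207936 ≡ 274 (mod 637)
580^512 ≡ 274^2 = 75076 ≡ 547 (mod 637)
580^799 = 580^512 · 580^256 · 580^16 · 580^8 · 580^4 · 580^2 · 580^1 ≡ 547 · 274 · 456 · 547 · 274 · 64 · 580 (mod 637).
Accumulate the product:
547 · 274 = 149878 ≡ 183
183 · 456 = 83448 ≡ 1
1 · 547 = 547
547 · 274 = 149878 ≡ 183
183 · 64 = 11712 ≡ 246
246 · 580 = 142680 ≡ 629

629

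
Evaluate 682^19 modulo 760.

568

19 in binary is 10011, i.e. 19 = 16 + 2 + 1.
682^1 ≡ 682 (mod 760)
682^2 ≡ 682^2 = 465124 ≡ 4 (mod 760)
682^4 ≡ 4^2 = 16 (mod 760)
682^8 ≡ 16^2 = 256 (mod 760)
682^16 ≡ 256^2 = 65536 ≡ 176 (mod 760)
682^19 = 682^16 × 682^2 × 682^1 ≡ 176 × 4 × 682 (mod 760).
Accumulate the product:
176 × 4 = 704
704 × 682 = 480128 ≡ 568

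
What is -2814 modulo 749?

182

-2814 = -4×749 + 182, so -2814 ≡ 182 (mod 749).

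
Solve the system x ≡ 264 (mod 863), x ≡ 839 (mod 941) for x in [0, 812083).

379121

863⁻¹ mod 941: 863*567 ≡ 1 (mod 941), so 863⁻¹ ≡ 567.
x = 264 + 863*((839 − 264)*567 mod 941) = 264 + 863*439 = 379121.
Check: 379121 mod 863 = 264, 379121 mod 941 = 839. ✓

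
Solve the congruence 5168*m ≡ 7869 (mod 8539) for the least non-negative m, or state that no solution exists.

3929

gcd(5168, 8539) = 1, so a unique solution mod 8539 exists.
5168⁻¹ ≡ 4595 (mod 8539).
m ≡ 4595*7869 ≡ 3929 (mod 8539).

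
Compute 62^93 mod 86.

Using repeated squaring:
93 in binary is 1011101, i.e. 93 = 64 + 16 + 8 + 4 + 1.
62^1 ≡ 62 (mod 86)
62^2 ≡ 62^2 = 3844 ≡ 60 (mod 86)
62^4 ≡ 60^2 = 3600 ≡ 74 (mod 86)
62^8 ≡ 74^2 = 5476 ≡ 58 (mod 86)
62^16 ≡ 58^2 = 3364 ≡ 10 (mod 86)
62^32 ≡ 10^2 = 100 ≡ 14 (mod 86)
62^64 ≡ 14^2 = 196 ≡ 24 (mod 86)
62^93 = 62^64 × 62^16 × 62^8 × 62^4 × 62^1 ≡ 24 × 10 × 58 × 74 × 62 (mod 86).
Accumulate the product:
24 × 10 = 240 ≡ 68
68 × 58 = 3944 ≡ 74
74 × 74 = 5476 ≡ 58
58 × 62 = 3596 ≡ 70

70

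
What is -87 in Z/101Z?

-87 = -1·101 + 14, so -87 ≡ 14 (mod 101).

14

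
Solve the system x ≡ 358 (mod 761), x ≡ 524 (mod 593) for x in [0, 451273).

92439

761⁻¹ mod 593: 761*533 ≡ 1 (mod 593), so 761⁻¹ ≡ 533.
x = 358 + 761*((524 − 358)*533 mod 593) = 358 + 761*121 = 92439.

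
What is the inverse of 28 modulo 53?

36

Run the extended Euclidean algorithm:
53 = 1×28 + 25
28 = 1×25 + 3
25 = 8×3 + 1
3 = 3×1 + 0
gcd(28, 53) = 1, so the inverse exists.
Back-substitute for 1:
1 = 1×25 − 8×3
  = −8×28 + 9×25
  = 9×53 − 17×28
So 28⁻¹ ≡ −17 ≡ 36 (mod 53).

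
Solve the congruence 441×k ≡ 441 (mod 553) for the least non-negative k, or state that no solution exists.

gcd(441, 553) = 7, and 7 | 441, so solutions exist.
Divide through by 7: 63×k mod 79 = 63.
63⁻¹ ≡ 74 (mod 79).
k ≡ 74×63 ≡ 1 (mod 79).
The smallest non-negative solution is k = 1.

1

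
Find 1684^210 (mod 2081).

By square-and-multiply:
210 in binary is 11010010, i.e. 210 = 128 + 64 + 16 + 2.
1684^1 ≡ 1684 (mod 2081)
1684^2 ≡ 1684^2 = 2835856 ≡ 1534 (mod 2081)
1684^4 ≡ 1534^2 = 2353156 ≡ 1626 (mod 2081)
1684^8 ≡ 1626^2 = 2643876 ≡ 1006 (mod 2081)
1684^16 ≡ 1006^2 = 1012036 ≡ 670 (mod 2081)
1684^32 ≡ 670^2 = 448900 ≡ 1485 (mod 2081)
1684^64 ≡ 1485^2 = 2205225 ≡ 1446 (mod 2081)
1684^128 ≡ 1446^2 = 2090916 ≡ 1592 (mod 2081)
1684^210 = 1684^128 * 1684^64 * 1684^16 * 1684^2 ≡ 1592 * 1446 * 670 * 1534 (mod 2081).
Accumulate the product:
1592 * 1446 = 2302032 ≡ 446
446 * 670 = 298820 ≡ 1237
1237 * 1534 = 1897558 ≡ 1767

1767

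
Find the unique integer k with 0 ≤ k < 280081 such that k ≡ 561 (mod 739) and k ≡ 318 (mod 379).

231129

739⁻¹ mod 379: 739·359 ≡ 1 (mod 379), so 739⁻¹ ≡ 359.
k = 561 + 739·((318 − 561)·359 mod 379) = 561 + 739·312 = 231129.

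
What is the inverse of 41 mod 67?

67 = 1*41 + 26
41 = 1*26 + 15
26 = 1*15 + 11
15 = 1*11 + 4
11 = 2*4 + 3
4 = 1*3 + 1
3 = 3*1 + 0
gcd(41, 67) = 1, so the inverse exists.
Bézout: 1 = −11*67 + 18*41.
So 41⁻¹ ≡ 18 (mod 67).

18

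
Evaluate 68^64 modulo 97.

61

68^1 ≡ 68 (mod 97)
68^2 ≡ 68^2 = 4624 ≡ 65 (mod 97)
68^4 ≡ 65^2 = 4225 ≡ 54 (mod 97)
68^8 ≡ 54^2 = 2916 ≡ 6 (mod 97)
68^16 ≡ 6^2 = 36 (mod 97)
68^32 ≡ 36^2 = 1296 ≡ 35 (mod 97)
68^64 ≡ 35^2 = 1225 ≡ 61 (mod 97)
So 68^64 ≡ 61 (mod 97).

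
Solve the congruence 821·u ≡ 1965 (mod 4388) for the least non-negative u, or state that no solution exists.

601

gcd(821, 4388) = 1, so a unique solution mod 4388 exists.
821⁻¹ ≡ 2977 (mod 4388).
u ≡ 2977·1965 ≡ 601 (mod 4388).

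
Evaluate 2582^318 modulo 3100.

2124

By square-and-multiply:
318 in binary is 100111110, i.e. 318 = 256 + 32 + 16 + 8 + 4 + 2.
2582^1 ≡ 2582 (mod 3100)
2582^2 ≡ 2582^2 = 6666724 ≡ 1724 (mod 3100)
2582^4 ≡ 1724^2 = 2972176 ≡ 2376 (mod 3100)
2582^8 ≡ 2376^2 = 5645376 ≡ 276 (mod 3100)
2582^16 ≡ 276^2 = 76176 ≡ 1776 (mod 3100)
2582^32 ≡ 1776^2 = 3154176 ≡ 1476 (mod 3100)
2582^64 ≡ 1476^2 = 2178576 ≡ 2376 (mod 3100)
2582^128 ≡ 2376^2 = 5645376 ≡ 276 (mod 3100)
2582^256 ≡ 276^2 = 76176 ≡ 1776 (mod 3100)
2582^318 = 2582^256 * 2582^32 * 2582^16 * 2582^8 * 2582^4 * 2582^2 ≡ 1776 * 1476 * 1776 * 276 * 2376 * 1724 (mod 3100).
Accumulate the product:
1776 * 1476 = 2621376 ≡ 1876
1876 * 1776 = 3331776 ≡ 2376
2376 * 276 = 655776 ≡ 1676
1676 * 2376 = 3982176 ≡ 1776
1776 * 1724 = 3061824 ≡ 2124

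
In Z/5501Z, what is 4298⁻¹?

503

Run the extended Euclidean algorithm:
5501 = 1*4298 + 1203
4298 = 3*1203 + 689
1203 = 1*689 + 514
689 = 1*514 + 175
514 = 2*175 + 164
175 = 1*164 + 11
164 = 14*11 + 10
11 = 1*10 + 1
10 = 10*1 + 0
gcd(4298, 5501) = 1, so the inverse exists.
Bézout: 1 = −393*5501 + 503*4298.
So 4298⁻¹ ≡ 503 (mod 5501).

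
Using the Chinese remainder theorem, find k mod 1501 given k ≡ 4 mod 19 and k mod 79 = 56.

688

19⁻¹ mod 79: 19×25 ≡ 1 (mod 79), so 19⁻¹ ≡ 25.
k = 4 + 19×((56 − 4)×25 mod 79) = 4 + 19×36 = 688.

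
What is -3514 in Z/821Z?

-3514 = -5*821 + 591, so -3514 ≡ 591 (mod 821).

591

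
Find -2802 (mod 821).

-2802 = -4*821 + 482, so -2802 ≡ 482 (mod 821).

482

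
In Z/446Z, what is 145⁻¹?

Apply the Euclidean algorithm and back-substitute:
446 = 3×145 + 11
145 = 13×11 + 2
11 = 5×2 + 1
2 = 2×1 + 0
gcd(145, 446) = 1, so the inverse exists.
Bézout: 1 = 66×446 − 203×145.
So 145⁻¹ ≡ −203 ≡ 243 (mod 446).

243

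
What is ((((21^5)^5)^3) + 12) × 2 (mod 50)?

26

(21)^5 ≡ 1 (mod 50)
(1)^5 ≡ 1 (mod 50)
(1)^3 ≡ 1 (mod 50)
1 + 12 = 13
13 × 2 = 26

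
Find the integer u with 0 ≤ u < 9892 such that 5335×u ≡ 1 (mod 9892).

9892 = 1*5335 + 4557
5335 = 1*4557 + 778
4557 = 5*778 + 667
778 = 1*667 + 111
667 = 6*111 + 1
111 = 111*1 + 0
gcd(5335, 9892) = 1, so the inverse exists.
Back-substitute for 1:
1 = 1*667 − 6*111
  = −6*778 + 7*667
  = 7*4557 − 41*778
  = −41*5335 + 48*4557
  = 48*9892 − 89*5335
So 5335⁻¹ ≡ −89 ≡ 9803 (mod 9892).

9803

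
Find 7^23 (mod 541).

23 in binary is 10111, i.e. 23 = 16 + 4 + 2 + 1.
7^1 ≡ 7 (mod 541)
7^2 ≡ 7^2 = 49 (mod 541)
7^4 ≡ 49^2 = 2401 ≡ 237 (mod 541)
7^8 ≡ 237^2 = 56169 ≡ 446 (mod 541)
7^16 ≡ 446^2 = 198916 ≡ 369 (mod 541)
7^23 = 7^16 * 7^4 * 7^2 * 7^1 ≡ 369 * 237 * 49 * 7 (mod 541).
Accumulate the product:
369 * 237 = 87453 ≡ 352
352 * 49 = 17248 ≡ 477
477 * 7 = 3339 ≡ 93

93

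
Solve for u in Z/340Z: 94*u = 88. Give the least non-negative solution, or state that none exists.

142

gcd(94, 340) = 2, and 2 | 88, so solutions exist.
Divide through by 2: 47*u ≡ 44 mod 170.
47⁻¹ ≡ 123 (mod 170).
u ≡ 123*44 ≡ 142 (mod 170).
The smallest non-negative solution is u = 142.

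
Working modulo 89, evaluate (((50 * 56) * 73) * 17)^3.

50 * 56 = 2800 ≡ 41 (mod 89)
41 * 73 = 2993 ≡ 56 (mod 89)
56 * 17 = 952 ≡ 62 (mod 89)
(62)^3 ≡ 75 (mod 89)

75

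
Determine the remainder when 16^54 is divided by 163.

Compute successive squares:
16^1 ≡ 16 (mod 163)
16^2 ≡ 16^2 = 256 ≡ 93 (mod 163)
16^4 ≡ 93^2 = 8649 ≡ 10 (mod 163)
16^8 ≡ 10^2 = 100 (mod 163)
16^16 ≡ 100^2 = 10000 ≡ 57 (mod 163)
16^32 ≡ 57^2 = 3249 ≡ 152 (mod 163)
16^54 = 16^32 * 16^16 * 16^4 * 16^2 ≡ 152 * 57 * 10 * 93 (mod 163).
Accumulate the product:
152 * 57 = 8664 ≡ 25
25 * 10 = 250 ≡ 87
87 * 93 = 8091 ≡ 104

104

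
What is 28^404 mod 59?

7

404 in binary is 110010100, i.e. 404 = 256 + 128 + 16 + 4.
28^1 ≡ 28 (mod 59)
28^2 ≡ 28^2 = 784 ≡ 17 (mod 59)
28^4 ≡ 17^2 = 289 ≡ 53 (mod 59)
28^8 ≡ 53^2 = 2809 ≡ 36 (mod 59)
28^16 ≡ 36^2 = 1296 ≡ 57 (mod 59)
28^32 ≡ 57^2 = 3249 ≡ 4 (mod 59)
28^64 ≡ 4^2 = 16 (mod 59)
28^128 ≡ 16^2 = 256 ≡ 20 (mod 59)
28^256 ≡ 20^2 = 400 ≡ 46 (mod 59)
28^404 = 28^256 · 28^128 · 28^16 · 28^4 ≡ 46 · 20 · 57 · 53 (mod 59).
Accumulate the product:
46 · 20 = 920 ≡ 35
35 · 57 = 1995 ≡ 48
48 · 53 = 2544 ≡ 7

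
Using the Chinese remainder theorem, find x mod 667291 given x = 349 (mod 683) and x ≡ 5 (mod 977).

683⁻¹ mod 977: 683*216 ≡ 1 (mod 977), so 683⁻¹ ≡ 216.
x = 349 + 683*((5 − 349)*216 mod 977) = 349 + 683*925 = 632124.

632124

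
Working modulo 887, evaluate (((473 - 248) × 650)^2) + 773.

473 - 248 = 225
225 × 650 = 146250 ≡ 782 (mod 887)
(782)^2 ≡ 381 (mod 887)
381 + 773 = 1154 ≡ 267 (mod 887)

267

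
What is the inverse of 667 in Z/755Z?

By the extended Euclidean algorithm:
755 = 1·667 + 88
667 = 7·88 + 51
88 = 1·51 + 37
51 = 1·37 + 14
37 = 2·14 + 9
14 = 1·9 + 5
9 = 1·5 + 4
5 = 1·4 + 1
4 = 4·1 + 0
gcd(667, 755) = 1, so the inverse exists.
Back-substitute for 1:
1 = 1·5 − 1·4
  = −1·9 + 2·5
  = 2·14 − 3·9
  = −3·37 + 8·14
  = 8·51 − 11·37
  = −11·88 + 19·51
  = 19·667 − 144·88
  = −144·755 + 163·667
So 667⁻¹ ≡ 163 (mod 755).

163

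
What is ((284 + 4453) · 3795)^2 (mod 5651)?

284 + 4453 = 4737
4737 · 3795 = 17976915 ≡ 1084 (mod 5651)
(1084)^2 ≡ 5299 (mod 5651)

5299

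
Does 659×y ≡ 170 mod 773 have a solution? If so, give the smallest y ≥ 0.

gcd(659, 773) = 1, so a unique solution mod 773 exists.
659⁻¹ ≡ 278 (mod 773).
y ≡ 278×170 ≡ 107 (mod 773).

107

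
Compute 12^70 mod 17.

2

Using repeated squaring:
70 in binary is 1000110, i.e. 70 = 64 + 4 + 2.
12^1 ≡ 12 (mod 17)
12^2 ≡ 12^2 = 144 ≡ 8 (mod 17)
12^4 ≡ 8^2 = 64 ≡ 13 (mod 17)
12^8 ≡ 13^2 = 169 ≡ 16 (mod 17)
12^16 ≡ 16^2 = 256 ≡ 1 (mod 17)
12^32 ≡ 1^2 = 1 (mod 17)
12^64 ≡ 1^2 = 1 (mod 17)
12^70 = 12^64 · 12^4 · 12^2 ≡ 1 · 13 · 8 (mod 17).
Accumulate the product:
1 · 13 = 13
13 · 8 = 104 ≡ 2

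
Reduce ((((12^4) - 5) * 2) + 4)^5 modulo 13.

3

(12)^4 ≡ 1 (mod 13)
1 - 5 = -4 ≡ 9 (mod 13)
9 * 2 = 18 ≡ 5 (mod 13)
5 + 4 = 9
(9)^5 ≡ 3 (mod 13)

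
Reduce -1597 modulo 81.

-1597 = -20*81 + 23, so -1597 ≡ 23 (mod 81).

23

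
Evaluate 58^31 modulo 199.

31 in binary is 11111, i.e. 31 = 16 + 8 + 4 + 2 + 1.
58^1 ≡ 58 (mod 199)
58^2 ≡ 58^2 = 3364 ≡ 180 (mod 199)
58^4 ≡ 180^2 = 32400 ≡ 162 (mod 199)
58^8 ≡ 162^2 = 26244 ≡ 175 (mod 199)
58^16 ≡ 175^2 = 30625 ≡ 178 (mod 199)
58^31 = 58^16 · 58^8 · 58^4 · 58^2 · 58^1 ≡ 178 · 175 · 162 · 180 · 58 (mod 199).
Accumulate the product:
178 · 175 = 31150 ≡ 106
106 · 162 = 17172 ≡ 58
58 · 180 = 10440 ≡ 92
92 · 58 = 5336 ≡ 162

162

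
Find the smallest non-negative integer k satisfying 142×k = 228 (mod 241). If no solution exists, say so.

gcd(142, 241) = 1, so a unique solution mod 241 exists.
142⁻¹ ≡ 185 (mod 241).
k ≡ 185×228 ≡ 5 (mod 241).

5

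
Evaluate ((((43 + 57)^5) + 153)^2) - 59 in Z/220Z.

150

43 + 57 = 100
(100)^5 ≡ 100 (mod 220)
100 + 153 = 253 ≡ 33 (mod 220)
(33)^2 ≡ 209 (mod 220)
209 - 59 = 150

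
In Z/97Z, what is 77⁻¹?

By the extended Euclidean algorithm:
97 = 1×77 + 20
77 = 3×20 + 17
20 = 1×17 + 3
17 = 5×3 + 2
3 = 1×2 + 1
2 = 2×1 + 0
gcd(77, 97) = 1, so the inverse exists.
Back-substitute for 1:
1 = 1×3 − 1×2
  = −1×17 + 6×3
  = 6×20 − 7×17
  = −7×77 + 27×20
  = 27×97 − 34×77
So 77⁻¹ ≡ −34 ≡ 63 (mod 97).

63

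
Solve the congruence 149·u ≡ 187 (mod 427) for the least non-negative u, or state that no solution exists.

gcd(149, 427) = 1, so a unique solution mod 427 exists.
149⁻¹ ≡ 235 (mod 427).
u ≡ 235·187 ≡ 391 (mod 427).

391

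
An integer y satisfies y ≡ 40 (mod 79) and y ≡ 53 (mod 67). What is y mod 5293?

2331

79⁻¹ mod 67: 79*28 ≡ 1 (mod 67), so 79⁻¹ ≡ 28.
y = 40 + 79*((53 − 40)*28 mod 67) = 40 + 79*29 = 2331.
Check: 2331 mod 79 = 40, 2331 mod 67 = 53. ✓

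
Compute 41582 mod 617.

243

41582 = 67·617 + 243, so 41582 ≡ 243 (mod 617).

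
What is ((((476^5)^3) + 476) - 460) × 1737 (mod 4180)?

3404

(476)^5 ≡ 3136 (mod 4180)
(3136)^3 ≡ 3136 (mod 4180)
3136 + 476 = 3612
3612 - 460 = 3152
3152 × 1737 = 5475024 ≡ 3404 (mod 4180)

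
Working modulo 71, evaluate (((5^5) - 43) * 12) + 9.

(5)^5 ≡ 1 (mod 71)
1 - 43 = -42 ≡ 29 (mod 71)
29 * 12 = 348 ≡ 64 (mod 71)
64 + 9 = 73 ≡ 2 (mod 71)

2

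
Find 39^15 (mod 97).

Using repeated squaring:
15 in binary is 1111, i.e. 15 = 8 + 4 + 2 + 1.
39^1 ≡ 39 (mod 97)
39^2 ≡ 39^2 = 1521 ≡ 66 (mod 97)
39^4 ≡ 66^2 = 4356 ≡ 88 (mod 97)
39^8 ≡ 88^2 = 7744 ≡ 81 (mod 97)
39^15 = 39^8 * 39^4 * 39^2 * 39^1 ≡ 81 * 88 * 66 * 39 (mod 97).
Accumulate the product:
81 * 88 = 7128 ≡ 47
47 * 66 = 3102 ≡ 95
95 * 39 = 3705 ≡ 19

19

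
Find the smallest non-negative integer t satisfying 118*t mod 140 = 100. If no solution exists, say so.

gcd(118, 140) = 2, and 2 | 100, so solutions exist.
Divide through by 2: 59*t mod 70 = 50.
59⁻¹ ≡ 19 (mod 70).
t ≡ 19*50 ≡ 40 (mod 70).
The smallest non-negative solution is t = 40.

40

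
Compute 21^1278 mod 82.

1278 in binary is 10011111110, i.e. 1278 = 1024 + 128 + 64 + 32 + 16 + 8 + 4 + 2.
21^1 ≡ 21 (mod 82)
21^2 ≡ 21^2 = 441 ≡ 31 (mod 82)
21^4 ≡ 31^2 = 961 ≡ 59 (mod 82)
21^8 ≡ 59^2 = 3481 ≡ 37 (mod 82)
21^16 ≡ 37^2 = 1369 ≡ 57 (mod 82)
21^32 ≡ 57^2 = 3249 ≡ 51 (mod 82)
21^64 ≡ 51^2 = 2601 ≡ 59 (mod 82)
21^128 ≡ 59^2 = 3481 ≡ 37 (mod 82)
21^256 ≡ 37^2 = 1369 ≡ 57 (mod 82)
21^512 ≡ 57^2 = 3249 ≡ 51 (mod 82)
21^1024 ≡ 51^2 = 2601 ≡ 59 (mod 82)
21^1278 = 21^1024 × 21^128 × 21^64 × 21^32 × 21^16 × 21^8 × 21^4 × 21^2 ≡ 59 × 37 × 59 × 51 × 57 × 37 × 59 × 31 (mod 82).
Accumulate the product:
59 × 37 = 2183 ≡ 51
51 × 59 = 3009 ≡ 57
57 × 51 = 2907 ≡ 37
37 × 57 = 2109 ≡ 59
59 × 37 = 2183 ≡ 51
51 × 59 = 3009 ≡ 57
57 × 31 = 1767 ≡ 45

45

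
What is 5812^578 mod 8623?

578 in binary is 1001000010, i.e. 578 = 512 + 64 + 2.
5812^1 ≡ 5812 (mod 8623)
5812^2 ≡ 5812^2 = 33779344 ≡ 3053 (mod 8623)
5812^4 ≡ 3053^2 = 9320809 ≡ 7969 (mod 8623)
5812^8 ≡ 7969^2 = 63504961 ≡ 5189 (mod 8623)
5812^16 ≡ 5189^2 = 26925721 ≡ 4715 (mod 8623)
5812^32 ≡ 4715^2 = 22231225 ≡ 1131 (mod 8623)
5812^64 ≡ 1131^2 = 1279161 ≡ 2957 (mod 8623)
5812^128 ≡ 2957^2 = 8743849 ≡ 127 (mod 8623)
5812^256 ≡ 127^2 = 16129 ≡ 7506 (mod 8623)
5812^512 ≡ 7506^2 = 56340036 ≡ 5977 (mod 8623)
5812^578 = 5812^512 × 5812^64 × 5812^2 ≡ 5977 × 2957 × 3053 (mod 8623).
Accumulate the product:
5977 × 2957 = 17673989 ≡ 5462
5462 × 3053 = 16675486 ≡ 7227

7227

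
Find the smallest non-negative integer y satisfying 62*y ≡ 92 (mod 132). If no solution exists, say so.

10

gcd(62, 132) = 2, and 2 | 92, so solutions exist.
Divide through by 2: 31*y ≡ 46 (mod 66).
31⁻¹ ≡ 49 (mod 66).
y ≡ 49*46 ≡ 10 (mod 66).
The smallest non-negative solution is y = 10.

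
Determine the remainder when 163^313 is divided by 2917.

163^1 ≡ 163 (mod 2917)
163^2 ≡ 163^2 = 26569 ≡ 316 (mod 2917)
163^4 ≡ 316^2 = 99856 ≡ 678 (mod 2917)
163^8 ≡ 678^2 = 459684 ≡ 1715 (mod 2917)
163^16 ≡ 1715^2 = 2941225 ≡ 889 (mod 2917)
163^32 ≡ 889^2 = 790321 ≡ 2731 (mod 2917)
163^64 ≡ 2731^2 = 7458361 ≡ 2509 (mod 2917)
163^128 ≡ 2509^2 = 6295081 ≡ 195 (mod 2917)
163^256 ≡ 195^2 = 38025 ≡ 104 (mod 2917)
163^313 = 163^256 · 163^32 · 163^16 · 163^8 · 163^1 ≡ 104 · 2731 · 889 · 1715 · 163 (mod 2917).
Accumulate the product:
104 · 2731 = 284024 ≡ 1075
1075 · 889 = 955675 ≡ 1816
1816 · 1715 = 3114440 ≡ 2001
2001 · 163 = 326163 ≡ 2376

2376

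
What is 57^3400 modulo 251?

20

Using repeated squaring:
3400 in binary is 110101001000, i.e. 3400 = 2048 + 1024 + 256 + 64 + 8.
57^1 ≡ 57 (mod 251)
57^2 ≡ 57^2 = 3249 ≡ 237 (mod 251)
57^4 ≡ 237^2 = 56169 ≡ 196 (mod 251)
57^8 ≡ 196^2 = 38416 ≡ 13 (mod 251)
57^16 ≡ 13^2 = 169 (mod 251)
57^32 ≡ 169^2 = 28561 ≡ 198 (mod 251)
57^64 ≡ 198^2 = 39204 ≡ 48 (mod 251)
57^128 ≡ 48^2 = 2304 ≡ 45 (mod 251)
57^256 ≡ 45^2 = 2025 ≡ 17 (mod 251)
57^512 ≡ 17^2 = 289 ≡ 38 (mod 251)
57^1024 ≡ 38^2 = 1444 ≡ 189 (mod 251)
57^2048 ≡ 189^2 = 35721 ≡ 79 (mod 251)
57^3400 = 57^2048 · 57^1024 · 57^256 · 57^64 · 57^8 ≡ 79 · 189 · 17 · 48 · 13 (mod 251).
Accumulate the product:
79 · 189 = 14931 ≡ 122
122 · 17 = 2074 ≡ 66
66 · 48 = 3168 ≡ 156
156 · 13 = 2028 ≡ 20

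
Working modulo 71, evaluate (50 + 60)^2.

30

50 + 60 = 110 ≡ 39 (mod 71)
(39)^2 ≡ 30 (mod 71)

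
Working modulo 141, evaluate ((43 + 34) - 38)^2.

111

43 + 34 = 77
77 - 38 = 39
(39)^2 ≡ 111 (mod 141)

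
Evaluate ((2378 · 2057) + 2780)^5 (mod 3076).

1356

2378 · 2057 = 4891546 ≡ 706 (mod 3076)
706 + 2780 = 3486 ≡ 410 (mod 3076)
(410)^5 ≡ 1356 (mod 3076)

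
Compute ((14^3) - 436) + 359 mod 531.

(14)^3 ≡ 89 (mod 531)
89 - 436 = -347 ≡ 184 (mod 531)
184 + 359 = 543 ≡ 12 (mod 531)

12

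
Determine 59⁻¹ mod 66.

Run the extended Euclidean algorithm:
66 = 1*59 + 7
59 = 8*7 + 3
7 = 2*3 + 1
3 = 3*1 + 0
gcd(59, 66) = 1, so the inverse exists.
Bézout: 1 = 17*66 − 19*59.
So 59⁻¹ ≡ −19 ≡ 47 (mod 66).

47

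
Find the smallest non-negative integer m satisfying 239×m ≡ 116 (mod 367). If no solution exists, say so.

217

gcd(239, 367) = 1, so a unique solution mod 367 exists.
239⁻¹ ≡ 43 (mod 367).
m ≡ 43×116 ≡ 217 (mod 367).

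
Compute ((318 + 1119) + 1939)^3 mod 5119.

318 + 1119 = 1437
1437 + 1939 = 3376
(3376)^3 ≡ 4548 (mod 5119)

4548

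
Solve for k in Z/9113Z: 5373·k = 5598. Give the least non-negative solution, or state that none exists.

3863

gcd(5373, 9113) = 1, so a unique solution mod 9113 exists.
5373⁻¹ ≡ 6133 (mod 9113).
k ≡ 6133·5598 ≡ 3863 (mod 9113).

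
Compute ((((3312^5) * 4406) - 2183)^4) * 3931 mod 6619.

(3312)^5 ≡ 3614 (mod 6619)
3614 * 4406 = 15923284 ≡ 4589 (mod 6619)
4589 - 2183 = 2406
(2406)^4 ≡ 1196 (mod 6619)
1196 * 3931 = 4701476 ≡ 1986 (mod 6619)

1986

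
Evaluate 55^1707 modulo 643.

572

Using repeated squaring:
1707 in binary is 11010101011, i.e. 1707 = 1024 + 512 + 128 + 32 + 8 + 2 + 1.
55^1 ≡ 55 (mod 643)
55^2 ≡ 55^2 = 3025 ≡ 453 (mod 643)
55^4 ≡ 453^2 = 205209 ≡ 92 (mod 643)
55^8 ≡ 92^2 = 8464 ≡ 105 (mod 643)
55^16 ≡ 105^2 = 11025 ≡ 94 (mod 643)
55^32 ≡ 94^2 = 8836 ≡ 477 (mod 643)
55^64 ≡ 477^2 = 227529 ≡ 550 (mod 643)
55^128 ≡ 550^2 = 302500 ≡ 290 (mod 643)
55^256 ≡ 290^2 = 84100 ≡ 510 (mod 643)
55^512 ≡ 510^2 = 260100 ≡ 328 (mod 643)
55^1024 ≡ 328^2 = 107584 ≡ 203 (mod 643)
55^1707 = 55^1024 × 55^512 × 55^128 × 55^32 × 55^8 × 55^2 × 55^1 ≡ 203 × 328 × 290 × 477 × 105 × 453 × 55 (mod 643).
Accumulate the product:
203 × 328 = 66584 ≡ 355
355 × 290 = 102950 ≡ 70
70 × 477 = 33390 ≡ 597
597 × 105 = 62685 ≡ 314
314 × 453 = 142242 ≡ 139
139 × 55 = 7645 ≡ 572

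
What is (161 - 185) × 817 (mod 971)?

783

161 - 185 = -24 ≡ 947 (mod 971)
947 × 817 = 773699 ≡ 783 (mod 971)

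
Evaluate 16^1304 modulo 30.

16

1304 in binary is 10100011000, i.e. 1304 = 1024 + 256 + 16 + 8.
16^1 ≡ 16 (mod 30)
16^2 ≡ 16^2 = 256 ≡ 16 (mod 30)
16^4 ≡ 16^2 = 256 ≡ 16 (mod 30)
16^8 ≡ 16^2 = 256 ≡ 16 (mod 30)
16^16 ≡ 16^2 = 256 ≡ 16 (mod 30)
16^32 ≡ 16^2 = 256 ≡ 16 (mod 30)
16^64 ≡ 16^2 = 256 ≡ 16 (mod 30)
16^128 ≡ 16^2 = 256 ≡ 16 (mod 30)
16^256 ≡ 16^2 = 256 ≡ 16 (mod 30)
16^512 ≡ 16^2 = 256 ≡ 16 (mod 30)
16^1024 ≡ 16^2 = 256 ≡ 16 (mod 30)
16^1304 = 16^1024 × 16^256 × 16^16 × 16^8 ≡ 16 × 16 × 16 × 16 (mod 30).
Accumulate the product:
16 × 16 = 256 ≡ 16
16 × 16 = 256 ≡ 16
16 × 16 = 256 ≡ 16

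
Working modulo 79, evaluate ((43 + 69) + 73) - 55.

43 + 69 = 112 ≡ 33 (mod 79)
33 + 73 = 106 ≡ 27 (mod 79)
27 - 55 = -28 ≡ 51 (mod 79)

51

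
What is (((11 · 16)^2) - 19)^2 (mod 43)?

11 · 16 = 176 ≡ 4 (mod 43)
(4)^2 ≡ 16 (mod 43)
16 - 19 = -3 ≡ 40 (mod 43)
(40)^2 ≡ 9 (mod 43)

9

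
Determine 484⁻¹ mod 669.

358

By the extended Euclidean algorithm:
669 = 1·484 + 185
484 = 2·185 + 114
185 = 1·114 + 71
114 = 1·71 + 43
71 = 1·43 + 28
43 = 1·28 + 15
28 = 1·15 + 13
15 = 1·13 + 2
13 = 6·2 + 1
2 = 2·1 + 0
gcd(484, 669) = 1, so the inverse exists.
Back-substitute for 1:
1 = 1·13 − 6·2
  = −6·15 + 7·13
  = 7·28 − 13·15
  = −13·43 + 20·28
  = 20·71 − 33·43
  = −33·114 + 53·71
  = 53·185 − 86·114
  = −86·484 + 225·185
  = 225·669 − 311·484
So 484⁻¹ ≡ −311 ≡ 358 (mod 669).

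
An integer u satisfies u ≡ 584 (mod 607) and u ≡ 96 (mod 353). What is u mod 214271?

137766

607⁻¹ mod 353: 607×82 ≡ 1 (mod 353), so 607⁻¹ ≡ 82.
u = 584 + 607×((96 − 584)×82 mod 353) = 584 + 607×226 = 137766.
Check: 137766 mod 607 = 584, 137766 mod 353 = 96. ✓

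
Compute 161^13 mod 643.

142

161^1 ≡ 161 (mod 643)
161^2 ≡ 161^2 = 25921 ≡ 201 (mod 643)
161^4 ≡ 201^2 = 40401 ≡ 535 (mod 643)
161^8 ≡ 535^2 = 286225 ≡ 90 (mod 643)
161^13 = 161^8 × 161^4 × 161^1 ≡ 90 × 535 × 161 (mod 643).
Accumulate the product:
90 × 535 = 48150 ≡ 568
568 × 161 = 91448 ≡ 142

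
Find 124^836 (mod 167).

58

Compute successive squares:
124^1 ≡ 124 (mod 167)
124^2 ≡ 124^2 = 15376 ≡ 12 (mod 167)
124^4 ≡ 12^2 = 144 (mod 167)
124^8 ≡ 144^2 = 20736 ≡ 28 (mod 167)
124^16 ≡ 28^2 = 784 ≡ 116 (mod 167)
124^32 ≡ 116^2 = 13456 ≡ 96 (mod 167)
124^64 ≡ 96^2 = 9216 ≡ 31 (mod 167)
124^128 ≡ 31^2 = 961 ≡ 126 (mod 167)
124^256 ≡ 126^2 = 15876 ≡ 11 (mod 167)
124^512 ≡ 11^2 = 121 (mod 167)
124^836 = 124^512 · 124^256 · 124^64 · 124^4 ≡ 121 · 11 · 31 · 144 (mod 167).
Accumulate the product:
121 · 11 = 1331 ≡ 162
162 · 31 = 5022 ≡ 12
12 · 144 = 1728 ≡ 58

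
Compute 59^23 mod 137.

119

23 in binary is 10111, i.e. 23 = 16 + 4 + 2 + 1.
59^1 ≡ 59 (mod 137)
59^2 ≡ 59^2 = 3481 ≡ 56 (mod 137)
59^4 ≡ 56^2 = 3136 ≡ 122 (mod 137)
59^8 ≡ 122^2 = 14884 ≡ 88 (mod 137)
59^16 ≡ 88^2 = 7744 ≡ 72 (mod 137)
59^23 = 59^16 × 59^4 × 59^2 × 59^1 ≡ 72 × 122 × 56 × 59 (mod 137).
Accumulate the product:
72 × 122 = 8784 ≡ 16
16 × 56 = 896 ≡ 74
74 × 59 = 4366 ≡ 119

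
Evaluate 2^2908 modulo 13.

3

Compute successive squares:
2908 in binary is 101101011100, i.e. 2908 = 2048 + 512 + 256 + 64 + 16 + 8 + 4.
2^1 ≡ 2 (mod 13)
2^2 ≡ 2^2 = 4 (mod 13)
2^4 ≡ 4^2 = 16 ≡ 3 (mod 13)
2^8 ≡ 3^2 = 9 (mod 13)
2^16 ≡ 9^2 = 81 ≡ 3 (mod 13)
2^32 ≡ 3^2 = 9 (mod 13)
2^64 ≡ 9^2 = 81 ≡ 3 (mod 13)
2^128 ≡ 3^2 = 9 (mod 13)
2^256 ≡ 9^2 = 81 ≡ 3 (mod 13)
2^512 ≡ 3^2 = 9 (mod 13)
2^1024 ≡ 9^2 = 81 ≡ 3 (mod 13)
2^2048 ≡ 3^2 = 9 (mod 13)
2^2908 = 2^2048 · 2^512 · 2^256 · 2^64 · 2^16 · 2^8 · 2^4 ≡ 9 · 9 · 3 · 3 · 3 · 9 · 3 (mod 13).
Accumulate the product:
9 · 9 = 81 ≡ 3
3 · 3 = 9
9 · 3 = 27 ≡ 1
1 · 3 = 3
3 · 9 = 27 ≡ 1
1 · 3 = 3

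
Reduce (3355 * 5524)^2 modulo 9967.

3355 * 5524 = 18533020 ≡ 4367 (mod 9967)
(4367)^2 ≡ 3818 (mod 9967)

3818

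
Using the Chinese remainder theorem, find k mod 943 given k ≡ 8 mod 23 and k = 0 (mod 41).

23⁻¹ mod 41: 23·25 ≡ 1 (mod 41), so 23⁻¹ ≡ 25.
k = 8 + 23·((0 − 8)·25 mod 41) = 8 + 23·5 = 123.
Check: 123 mod 23 = 8, 123 mod 41 = 0. ✓

123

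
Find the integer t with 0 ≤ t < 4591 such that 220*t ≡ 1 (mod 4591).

2692

4591 = 20×220 + 191
220 = 1×191 + 29
191 = 6×29 + 17
29 = 1×17 + 12
17 = 1×12 + 5
12 = 2×5 + 2
5 = 2×2 + 1
2 = 2×1 + 0
gcd(220, 4591) = 1, so the inverse exists.
Back-substitute for 1:
1 = 1×5 − 2×2
  = −2×12 + 5×5
  = 5×17 − 7×12
  = −7×29 + 12×17
  = 12×191 − 79×29
  = −79×220 + 91×191
  = 91×4591 − 1899×220
So 220⁻¹ ≡ −1899 ≡ 2692 (mod 4591).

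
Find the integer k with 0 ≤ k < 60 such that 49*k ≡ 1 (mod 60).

Apply the Euclidean algorithm and back-substitute:
60 = 1·49 + 11
49 = 4·11 + 5
11 = 2·5 + 1
5 = 5·1 + 0
gcd(49, 60) = 1, so the inverse exists.
Back-substitute for 1:
1 = 1·11 − 2·5
  = −2·49 + 9·11
  = 9·60 − 11·49
So 49⁻¹ ≡ −11 ≡ 49 (mod 60).

49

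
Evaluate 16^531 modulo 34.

16

Using repeated squaring:
16^1 ≡ 16 (mod 34)
16^2 ≡ 16^2 = 256 ≡ 18 (mod 34)
16^4 ≡ 18^2 = 324 ≡ 18 (mod 34)
16^8 ≡ 18^2 = 324 ≡ 18 (mod 34)
16^16 ≡ 18^2 = 324 ≡ 18 (mod 34)
16^32 ≡ 18^2 = 324 ≡ 18 (mod 34)
16^64 ≡ 18^2 = 324 ≡ 18 (mod 34)
16^128 ≡ 18^2 = 324 ≡ 18 (mod 34)
16^256 ≡ 18^2 = 324 ≡ 18 (mod 34)
16^512 ≡ 18^2 = 324 ≡ 18 (mod 34)
16^531 = 16^512 * 16^16 * 16^2 * 16^1 ≡ 18 * 18 * 18 * 16 (mod 34).
Accumulate the product:
18 * 18 = 324 ≡ 18
18 * 18 = 324 ≡ 18
18 * 16 = 288 ≡ 16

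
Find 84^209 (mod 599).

209 in binary is 11010001, i.e. 209 = 128 + 64 + 16 + 1.
84^1 ≡ 84 (mod 599)
84^2 ≡ 84^2 = 7056 ≡ 467 (mod 599)
84^4 ≡ 467^2 = 218089 ≡ 53 (mod 599)
84^8 ≡ 53^2 = 2809 ≡ 413 (mod 599)
84^16 ≡ 413^2 = 170569 ≡ 453 (mod 599)
84^32 ≡ 453^2 = 205209 ≡ 351 (mod 599)
84^64 ≡ 351^2 = 123201 ≡ 406 (mod 599)
84^128 ≡ 406^2 = 164836 ≡ 111 (mod 599)
84^209 = 84^128 · 84^64 · 84^16 · 84^1 ≡ 111 · 406 · 453 · 84 (mod 599).
Accumulate the product:
111 · 406 = 45066 ≡ 141
141 · 453 = 63873 ≡ 379
379 · 84 = 31836 ≡ 89

89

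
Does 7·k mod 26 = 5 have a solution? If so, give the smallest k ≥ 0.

23

gcd(7, 26) = 1, so a unique solution mod 26 exists.
7⁻¹ ≡ 15 (mod 26).
k ≡ 15·5 ≡ 23 (mod 26).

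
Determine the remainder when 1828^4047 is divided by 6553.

By square-and-multiply:
4047 in binary is 111111001111, i.e. 4047 = 2048 + 1024 + 512 + 256 + 128 + 64 + 8 + 4 + 2 + 1.
1828^1 ≡ 1828 (mod 6553)
1828^2 ≡ 1828^2 = 3341584 ≡ 6107 (mod 6553)
1828^4 ≡ 6107^2 = 37295449 ≡ 2326 (mod 6553)
1828^8 ≡ 2326^2 = 5410276 ≡ 4051 (mod 6553)
1828^16 ≡ 4051^2 = 16410601 ≡ 1889 (mod 6553)
1828^32 ≡ 1889^2 = 3568321 ≡ 3489 (mod 6553)
1828^64 ≡ 3489^2 = 12173121 ≡ 4200 (mod 6553)
1828^128 ≡ 4200^2 = 17640000 ≡ 5877 (mod 6553)
1828^256 ≡ 5877^2 = 34539129 ≡ 4819 (mod 6553)
1828^512 ≡ 4819^2 = 23222761 ≡ 5482 (mod 6553)
1828^1024 ≡ 5482^2 = 30052324 ≡ 266 (mod 6553)
1828^2048 ≡ 266^2 = 70756 ≡ 5226 (mod 6553)
1828^4047 = 1828^2048 * 1828^1024 * 1828^512 * 1828^256 * 1828^128 * 1828^64 * 1828^8 * 1828^4 * 1828^2 * 1828^1 ≡ 5226 * 266 * 5482 * 4819 * 5877 * 4200 * 4051 * 2326 * 6107 * 1828 (mod 6553).
Accumulate the product:
5226 * 266 = 1390116 ≡ 880
880 * 5482 = 4824160 ≡ 1152
1152 * 4819 = 5551488 ≡ 1097
1097 * 5877 = 6447069 ≡ 5470
5470 * 4200 = 22974000 ≡ 5735
5735 * 4051 = 23232485 ≡ 2100
2100 * 2326 = 4884600 ≡ 2615
2615 * 6107 = 15969805 ≡ 144
144 * 1828 = 263232 ≡ 1112

1112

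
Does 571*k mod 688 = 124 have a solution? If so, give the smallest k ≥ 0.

gcd(571, 688) = 1, so a unique solution mod 688 exists.
571⁻¹ ≡ 147 (mod 688).
k ≡ 147*124 ≡ 340 (mod 688).

340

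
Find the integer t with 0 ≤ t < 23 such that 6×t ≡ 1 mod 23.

23 = 3*6 + 5
6 = 1*5 + 1
5 = 5*1 + 0
gcd(6, 23) = 1, so the inverse exists.
Back-substitute for 1:
1 = 1*6 − 1*5
  = −1*23 + 4*6
So 6⁻¹ ≡ 4 (mod 23).

4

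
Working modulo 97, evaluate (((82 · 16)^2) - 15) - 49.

82 · 16 = 1312 ≡ 51 (mod 97)
(51)^2 ≡ 79 (mod 97)
79 - 15 = 64
64 - 49 = 15

15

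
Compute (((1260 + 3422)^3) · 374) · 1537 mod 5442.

1260 + 3422 = 4682
(4682)^3 ≡ 2930 (mod 5442)
2930 · 374 = 1095820 ≡ 1978 (mod 5442)
1978 · 1537 = 3040186 ≡ 3550 (mod 5442)

3550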